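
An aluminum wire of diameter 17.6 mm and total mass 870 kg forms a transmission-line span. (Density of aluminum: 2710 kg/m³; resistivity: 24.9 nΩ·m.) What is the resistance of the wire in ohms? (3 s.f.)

ρ = 24.9 nΩ·m = 2.49×10^-8 Ω·m
A = π(d/2)² = π(8.8000e-03 m)² = 2.4328e-04 m²
L = m/(density·A) = 870/(2710×2.4328e-04) = 1320 m
R = ρL/A = (2.49×10^-8)(1320)/(2.4328e-04) = 0.135 Ω

0.135 Ω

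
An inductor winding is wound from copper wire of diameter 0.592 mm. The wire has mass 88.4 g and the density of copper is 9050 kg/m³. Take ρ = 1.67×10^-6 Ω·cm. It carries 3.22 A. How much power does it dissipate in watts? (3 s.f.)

22.3 W

ρ = 1.67×10^-6 Ω·cm = 1.67×10^-8 Ω·m
A = π(d/2)² = π(2.9600e-04 m)² = 2.7525e-07 m²
L = m/(density·A) = 0.0884/(9050×2.7525e-07) = 35.49 m
R = ρL/A = (1.67×10^-8)(35.49)/(2.7525e-07) = 2.153 Ω
P = I²R = (3.22)² × 2.153 = 22.3 W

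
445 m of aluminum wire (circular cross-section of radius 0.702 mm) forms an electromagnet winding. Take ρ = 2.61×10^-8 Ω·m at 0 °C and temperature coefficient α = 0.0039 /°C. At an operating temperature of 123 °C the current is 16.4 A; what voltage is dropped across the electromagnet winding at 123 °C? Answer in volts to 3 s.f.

A = πr² = π(7.0200e-04 m)² = 1.548e-06 m²
R₍0₎ = ρL/A = (2.61×10^-8)(445)/(1.548e-06) = 7.502 Ω
R₍123₎ = R₍0₎(1 + αΔT) = 7.502 × (1 + 0.0039×123) = 11.1 Ω
V = IR = 16.4 × 11.1 = 182 V

182 V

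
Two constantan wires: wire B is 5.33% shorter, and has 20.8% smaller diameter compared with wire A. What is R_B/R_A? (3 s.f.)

1.51

R ∝ L/d², so R_B/R_A = (1 − 5.33/100) × (1 − 20.8/100)⁻²
= 0.9467 × 1.594 = 1.51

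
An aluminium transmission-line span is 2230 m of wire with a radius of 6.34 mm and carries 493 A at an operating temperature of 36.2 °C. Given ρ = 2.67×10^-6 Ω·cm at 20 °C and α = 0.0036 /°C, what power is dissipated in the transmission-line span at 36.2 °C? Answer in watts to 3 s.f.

ρ = 2.67×10^-6 Ω·cm = 2.67×10^-8 Ω·m
A = πr² = π(6.3400e-03 m)² = 1.263e-04 m²
R₍20₎ = ρL/A = (2.67×10^-8)(2230)/(1.263e-04) = 0.4715 Ω
R₍36.2₎ = R₍20₎(1 + αΔT) = 0.4715 × (1 + 0.0036×16.2) = 0.499 Ω
P = I²R = (493)² × 0.499 = 1.21×10^5 W

1.21×10^5 W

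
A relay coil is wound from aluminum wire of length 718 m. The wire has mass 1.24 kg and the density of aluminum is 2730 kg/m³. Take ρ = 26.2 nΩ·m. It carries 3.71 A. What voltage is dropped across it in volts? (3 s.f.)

ρ = 26.2 nΩ·m = 2.62×10^-8 Ω·m
A = m/(density·L) = 1.24/(2730×718) = 6.3261e-07 m²
R = ρL/A = (2.62×10^-8)(718)/(6.3261e-07) = 29.74 Ω
V = IR = 3.71 × 29.74 = 110 V

110 V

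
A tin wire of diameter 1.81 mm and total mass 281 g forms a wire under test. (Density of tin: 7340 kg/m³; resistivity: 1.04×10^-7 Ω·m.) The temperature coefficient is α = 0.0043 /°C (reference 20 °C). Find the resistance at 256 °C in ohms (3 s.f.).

A = π(d/2)² = π(9.0500e-04 m)² = 2.5730e-06 m²
L = m/(density·A) = 0.281/(7340×2.5730e-06) = 14.88 m
R = ρL/A = (1.04×10^-7)(14.88)/(2.5730e-06) = 0.6014 Ω
R(256 °C) = 0.6014 × (1 + 0.0043×236) = 1.21 Ω

1.21 Ω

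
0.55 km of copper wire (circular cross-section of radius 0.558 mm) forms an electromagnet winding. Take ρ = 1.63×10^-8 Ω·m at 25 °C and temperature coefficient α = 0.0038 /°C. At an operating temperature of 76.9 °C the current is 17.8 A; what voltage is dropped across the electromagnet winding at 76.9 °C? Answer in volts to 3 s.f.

A = πr² = π(5.5800e-04 m)² = 9.782e-07 m²
R₍25₎ = ρL/A = (1.63×10^-8)(550)/(9.782e-07) = 9.165 Ω
R₍76.9₎ = R₍25₎(1 + αΔT) = 9.165 × (1 + 0.0038×51.9) = 10.97 Ω
V = IR = 17.8 × 10.97 = 195 V

195 V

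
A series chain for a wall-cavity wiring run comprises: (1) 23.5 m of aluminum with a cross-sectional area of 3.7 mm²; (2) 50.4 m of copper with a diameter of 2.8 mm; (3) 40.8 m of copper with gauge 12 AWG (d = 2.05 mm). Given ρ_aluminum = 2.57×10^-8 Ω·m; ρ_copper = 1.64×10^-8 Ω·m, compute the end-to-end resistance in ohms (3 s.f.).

0.500 Ω

Seg 1: A = 3.7 mm² = 3.700e-06 m²
R_1 = (2.57×10^-8)(23.5)/(3.700e-06) = 0.1632 Ω
Seg 2: A = π(d/2)² = π(1.4000e-03 m)² = 6.158e-06 m²
R_2 = (1.64×10^-8)(50.4)/(6.158e-06) = 0.1342 Ω
Seg 3: A = π(2.05/2 mm)² = π(1.0250e-03 m)² = 3.301e-06 m²
R_3 = (1.64×10^-8)(40.8)/(3.301e-06) = 0.2027 Ω
R_total = R_1 + R_2 + R_3 = 0.500 Ω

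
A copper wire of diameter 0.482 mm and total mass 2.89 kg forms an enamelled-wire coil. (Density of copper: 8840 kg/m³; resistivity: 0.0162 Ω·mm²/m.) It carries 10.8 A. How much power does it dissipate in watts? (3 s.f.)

18600 W

ρ = 0.0162 Ω·mm²/m = 1.62×10^-8 Ω·m
A = π(d/2)² = π(2.4100e-04 m)² = 1.8247e-07 m²
L = m/(density·A) = 2.89/(8840×1.8247e-07) = 1792 m
R = ρL/A = (1.62×10^-8)(1792)/(1.8247e-07) = 159.1 Ω
P = I²R = (10.8)² × 159.1 = 18600 W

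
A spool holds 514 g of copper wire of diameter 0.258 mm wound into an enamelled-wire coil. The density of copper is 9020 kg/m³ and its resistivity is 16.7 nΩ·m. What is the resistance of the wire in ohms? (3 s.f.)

ρ = 16.7 nΩ·m = 1.67×10^-8 Ω·m
A = π(d/2)² = π(1.2900e-04 m)² = 5.2279e-08 m²
L = m/(density·A) = 0.514/(9020×5.2279e-08) = 1090 m
R = ρL/A = (1.67×10^-8)(1090)/(5.2279e-08) = 348 Ω

348 Ω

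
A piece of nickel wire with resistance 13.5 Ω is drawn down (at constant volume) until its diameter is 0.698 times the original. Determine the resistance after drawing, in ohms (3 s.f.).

56.9 Ω

Volume constant ⇒ L' = L/r² with r = 0.698. R' = ρL'/A' = ρ(L/r²)/(πr²d₀²/4) = R/r⁴.
R' = 4.213 × 13.5 = 56.9 Ω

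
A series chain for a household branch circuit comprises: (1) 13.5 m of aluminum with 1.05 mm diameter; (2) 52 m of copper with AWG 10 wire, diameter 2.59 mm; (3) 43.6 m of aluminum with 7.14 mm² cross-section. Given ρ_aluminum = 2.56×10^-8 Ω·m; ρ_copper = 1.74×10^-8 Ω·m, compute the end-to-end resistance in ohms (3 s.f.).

0.727 Ω

Seg 1: A = π(d/2)² = π(5.2500e-04 m)² = 8.659e-07 m²
R_1 = (2.56×10^-8)(13.5)/(8.659e-07) = 0.3991 Ω
Seg 2: A = π(2.59/2 mm)² = π(1.2950e-03 m)² = 5.269e-06 m²
R_2 = (1.74×10^-8)(52)/(5.269e-06) = 0.1717 Ω
Seg 3: A = 7.14 mm² = 7.140e-06 m²
R_3 = (2.56×10^-8)(43.6)/(7.140e-06) = 0.1563 Ω
R_total = R_1 + R_2 + R_3 = 0.727 Ω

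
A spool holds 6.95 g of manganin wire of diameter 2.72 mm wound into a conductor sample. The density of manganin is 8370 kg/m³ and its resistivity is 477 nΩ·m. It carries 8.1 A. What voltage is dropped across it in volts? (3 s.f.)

0.0950 V

ρ = 477 nΩ·m = 4.77×10^-7 Ω·m
A = π(d/2)² = π(1.3600e-03 m)² = 5.8107e-06 m²
L = m/(density·A) = 0.00695/(8370×5.8107e-06) = 0.1429 m
R = ρL/A = (4.77×10^-7)(0.1429)/(5.8107e-06) = 0.01173 Ω
V = IR = 8.1 × 0.01173 = 0.0950 V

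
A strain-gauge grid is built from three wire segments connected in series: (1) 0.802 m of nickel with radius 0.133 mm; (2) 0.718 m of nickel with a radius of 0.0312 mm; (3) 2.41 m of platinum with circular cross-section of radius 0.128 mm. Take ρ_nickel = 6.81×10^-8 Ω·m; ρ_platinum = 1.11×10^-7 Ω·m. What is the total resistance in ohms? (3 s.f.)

Seg 1: A = πr² = π(1.3300e-04 m)² = 5.557e-08 m²
R_1 = (6.81×10^-8)(0.802)/(5.557e-08) = 0.9828 Ω
Seg 2: A = πr² = π(3.1200e-05 m)² = 3.058e-09 m²
R_2 = (6.81×10^-8)(0.718)/(3.058e-09) = 15.99 Ω
Seg 3: A = πr² = π(1.2800e-04 m)² = 5.147e-08 m²
R_3 = (1.11×10^-7)(2.41)/(5.147e-08) = 5.197 Ω
R_total = R_1 + R_2 + R_3 = 22.2 Ω

22.2 Ω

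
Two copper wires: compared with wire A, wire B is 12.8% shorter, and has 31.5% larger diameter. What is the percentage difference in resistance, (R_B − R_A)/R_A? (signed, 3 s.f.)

R ∝ L/d², so R_B/R_A = (1 − 12.8/100) × (1 + 31.5/100)⁻²
= 0.872 × 0.5783 = 0.5043
(R_B − R_A)/R_A = 0.5043 − 1 = -49.6%

-49.6%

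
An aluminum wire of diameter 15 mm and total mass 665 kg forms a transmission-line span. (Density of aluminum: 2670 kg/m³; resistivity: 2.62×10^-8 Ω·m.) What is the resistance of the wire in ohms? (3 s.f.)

0.209 Ω

A = π(d/2)² = π(7.5000e-03 m)² = 1.7671e-04 m²
L = m/(density·A) = 665/(2670×1.7671e-04) = 1409 m
R = ρL/A = (2.62×10^-8)(1409)/(1.7671e-04) = 0.209 Ω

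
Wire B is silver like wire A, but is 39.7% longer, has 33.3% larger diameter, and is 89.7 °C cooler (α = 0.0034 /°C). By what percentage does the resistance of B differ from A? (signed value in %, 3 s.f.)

R ∝ ρL/d² with ρ ∝ (1+αΔT), so R_B/R_A = (1 + 39.7/100) × (1 + 33.3/100)⁻² × (1 − 0.0034×89.7)
= 1.397 × 0.5628 × 0.695 = 0.5464
(R_B − R_A)/R_A = 0.5464 − 1 = -45.4%

-45.4%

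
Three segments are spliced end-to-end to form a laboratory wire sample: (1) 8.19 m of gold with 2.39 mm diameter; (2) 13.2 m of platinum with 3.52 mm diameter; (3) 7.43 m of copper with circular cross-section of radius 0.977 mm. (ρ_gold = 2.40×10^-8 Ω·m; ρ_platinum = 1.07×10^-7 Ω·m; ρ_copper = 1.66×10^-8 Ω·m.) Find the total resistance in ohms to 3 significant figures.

0.230 Ω

Seg 1: A = π(d/2)² = π(1.1950e-03 m)² = 4.486e-06 m²
R_1 = (2.40×10^-8)(8.19)/(4.486e-06) = 0.04381 Ω
Seg 2: A = π(d/2)² = π(1.7600e-03 m)² = 9.731e-06 m²
R_2 = (1.07×10^-7)(13.2)/(9.731e-06) = 0.1451 Ω
Seg 3: A = πr² = π(9.7700e-04 m)² = 2.999e-06 m²
R_3 = (1.66×10^-8)(7.43)/(2.999e-06) = 0.04113 Ω
R_total = R_1 + R_2 + R_3 = 0.230 Ω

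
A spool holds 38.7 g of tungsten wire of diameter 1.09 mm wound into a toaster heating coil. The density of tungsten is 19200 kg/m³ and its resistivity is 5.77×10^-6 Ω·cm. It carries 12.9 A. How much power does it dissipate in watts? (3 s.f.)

22.2 W

ρ = 5.77×10^-6 Ω·cm = 5.77×10^-8 Ω·m
A = π(d/2)² = π(5.4500e-04 m)² = 9.3313e-07 m²
L = m/(density·A) = 0.0387/(19200×9.3313e-07) = 2.16 m
R = ρL/A = (5.77×10^-8)(2.16)/(9.3313e-07) = 0.1336 Ω
P = I²R = (12.9)² × 0.1336 = 22.2 W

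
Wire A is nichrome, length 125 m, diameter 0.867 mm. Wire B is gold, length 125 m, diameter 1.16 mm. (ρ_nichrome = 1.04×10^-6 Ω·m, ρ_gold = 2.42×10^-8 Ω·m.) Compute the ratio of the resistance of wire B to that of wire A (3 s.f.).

0.0130

R ∝ ρL/d², so R_B/R_A = (ρ_B/ρ_A) × (d_A/d_B)²
= (2.42×10^-8/1.04×10^-6) × (0.867/1.16)² = 0.0130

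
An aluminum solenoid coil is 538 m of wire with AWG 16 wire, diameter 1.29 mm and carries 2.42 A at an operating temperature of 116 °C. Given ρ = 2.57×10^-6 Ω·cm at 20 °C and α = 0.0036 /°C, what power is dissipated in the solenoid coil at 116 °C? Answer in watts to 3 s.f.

83.4 W

ρ = 2.57×10^-6 Ω·cm = 2.57×10^-8 Ω·m
A = π(1.29/2 mm)² = π(6.4500e-04 m)² = 1.307e-06 m²
R₍20₎ = ρL/A = (2.57×10^-8)(538)/(1.307e-06) = 10.58 Ω
R₍116₎ = R₍20₎(1 + αΔT) = 10.58 × (1 + 0.0036×96) = 14.24 Ω
P = I²R = (2.42)² × 14.24 = 83.4 W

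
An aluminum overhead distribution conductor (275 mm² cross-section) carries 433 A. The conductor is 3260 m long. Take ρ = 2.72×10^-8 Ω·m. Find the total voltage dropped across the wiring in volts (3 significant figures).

140 V

A = 275 mm² = 2.750e-04 m²
R = ρL/A = (2.72×10^-8)(3260)/(2.750e-04) = 0.3224 Ω
V = IR = 433 × 0.3224 = 140 V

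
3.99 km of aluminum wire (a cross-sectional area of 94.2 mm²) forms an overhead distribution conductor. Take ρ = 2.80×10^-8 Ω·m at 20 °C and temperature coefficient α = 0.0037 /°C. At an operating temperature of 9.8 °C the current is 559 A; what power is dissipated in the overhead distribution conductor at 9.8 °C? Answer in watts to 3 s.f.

A = 94.2 mm² = 9.420e-05 m²
R₍20₎ = ρL/A = (2.80×10^-8)(3990)/(9.420e-05) = 1.186 Ω
R₍9.8₎ = R₍20₎(1 + αΔT) = 1.186 × (1 + 0.0037×-10.2) = 1.141 Ω
P = I²R = (559)² × 1.141 = 3.57×10^5 W

3.57×10^5 W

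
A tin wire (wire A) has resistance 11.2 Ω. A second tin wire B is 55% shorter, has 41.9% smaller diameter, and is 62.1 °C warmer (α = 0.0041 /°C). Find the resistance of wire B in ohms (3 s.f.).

R ∝ ρL/d² with ρ ∝ (1+αΔT), so R_B/R_A = (1 − 55/100) × (1 − 41.9/100)⁻² × (1 + 0.0041×62.1)
= 0.45 × 2.962 × 1.255 = 1.673
R_B = 1.673 × 11.2 = 18.7 Ω

18.7 Ω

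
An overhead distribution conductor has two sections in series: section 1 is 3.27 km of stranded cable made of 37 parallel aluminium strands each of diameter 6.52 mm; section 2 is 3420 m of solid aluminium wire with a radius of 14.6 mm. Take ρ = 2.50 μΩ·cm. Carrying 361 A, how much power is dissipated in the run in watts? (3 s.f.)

ρ = 2.50 μΩ·cm = 2.50×10^-8 Ω·m
Section 1: A_strand = π(3.2600e-03)² = 3.339e-05 m²; R₁ = ρL/(N·A_s) = (2.50×10^-8)(3270)/(37×3.339e-05) = 0.06618 Ω
Section 2: A = πr² = π(1.4600e-02 m)² = 6.697e-04 m²
R₂ = (2.50×10^-8)(3420)/(6.697e-04) = 0.1277 Ω
R = R₁ + R₂ = 0.1939 Ω
P = I²R = (361)² × 0.1939 = 25300 W

25300 W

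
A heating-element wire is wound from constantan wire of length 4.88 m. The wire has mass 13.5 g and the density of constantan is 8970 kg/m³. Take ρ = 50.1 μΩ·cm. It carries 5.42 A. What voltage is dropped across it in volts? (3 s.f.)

43.0 V

ρ = 50.1 μΩ·cm = 5.01×10^-7 Ω·m
A = m/(density·L) = 0.0135/(8970×4.88) = 3.0841e-07 m²
R = ρL/A = (5.01×10^-7)(4.88)/(3.0841e-07) = 7.927 Ω
V = IR = 5.42 × 7.927 = 43.0 V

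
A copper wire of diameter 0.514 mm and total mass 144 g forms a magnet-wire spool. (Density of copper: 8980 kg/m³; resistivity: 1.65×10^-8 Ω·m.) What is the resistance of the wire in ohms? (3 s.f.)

A = π(d/2)² = π(2.5700e-04 m)² = 2.0750e-07 m²
L = m/(density·A) = 0.144/(8980×2.0750e-07) = 77.28 m
R = ρL/A = (1.65×10^-8)(77.28)/(2.0750e-07) = 6.15 Ω

6.15 Ω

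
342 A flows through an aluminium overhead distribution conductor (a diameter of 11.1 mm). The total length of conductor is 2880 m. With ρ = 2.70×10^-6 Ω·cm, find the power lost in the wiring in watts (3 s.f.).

94000 W

ρ = 2.70×10^-6 Ω·cm = 2.70×10^-8 Ω·m
A = π(d/2)² = π(5.5500e-03 m)² = 9.677e-05 m²
R = ρL/A = (2.70×10^-8)(2880)/(9.677e-05) = 0.8036 Ω
P = I²R = (342)² × 0.8036 = 94000 W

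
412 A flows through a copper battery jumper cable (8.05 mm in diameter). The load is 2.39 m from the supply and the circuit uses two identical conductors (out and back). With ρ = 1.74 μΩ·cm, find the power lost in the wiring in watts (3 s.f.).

ρ = 1.74 μΩ·cm = 1.74×10^-8 Ω·m
A = π(d/2)² = π(4.0250e-03 m)² = 5.090e-05 m²
Total conductor length (both ways) L = 2 × 2.39 = 4.78 m
R = ρL/A = (1.74×10^-8)(4.78)/(5.090e-05) = 0.001634 Ω
P = I²R = (412)² × 0.001634 = 277 W

277 W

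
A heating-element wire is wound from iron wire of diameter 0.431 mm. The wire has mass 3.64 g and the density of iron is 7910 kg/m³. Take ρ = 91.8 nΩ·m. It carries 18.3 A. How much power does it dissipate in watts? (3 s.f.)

ρ = 91.8 nΩ·m = 9.18×10^-8 Ω·m
A = π(d/2)² = π(2.1550e-04 m)² = 1.4590e-07 m²
L = m/(density·A) = 0.00364/(7910×1.4590e-07) = 3.154 m
R = ρL/A = (9.18×10^-8)(3.154)/(1.4590e-07) = 1.985 Ω
P = I²R = (18.3)² × 1.985 = 665 W

665 W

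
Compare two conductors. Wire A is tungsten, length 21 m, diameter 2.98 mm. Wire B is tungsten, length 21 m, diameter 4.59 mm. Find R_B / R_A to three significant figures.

0.422

R ∝ ρL/d², so R_B/R_A = (d_A/d_B)²
= (2.98/4.59)² = 0.422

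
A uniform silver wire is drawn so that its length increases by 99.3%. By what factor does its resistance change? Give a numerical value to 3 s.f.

3.97

k = 1 + 99.3/100 = 1.993; volume constant ⇒ A' = A/k, so R' = k²R.
Factor = 3.97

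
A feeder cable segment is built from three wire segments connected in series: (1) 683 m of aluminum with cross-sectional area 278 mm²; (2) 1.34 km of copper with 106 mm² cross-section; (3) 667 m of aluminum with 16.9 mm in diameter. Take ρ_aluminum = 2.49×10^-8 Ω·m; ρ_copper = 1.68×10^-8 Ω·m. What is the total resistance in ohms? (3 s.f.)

0.348 Ω

Seg 1: A = 278 mm² = 2.780e-04 m²
R_1 = (2.49×10^-8)(683)/(2.780e-04) = 0.06118 Ω
Seg 2: A = 106 mm² = 1.060e-04 m²
R_2 = (1.68×10^-8)(1340)/(1.060e-04) = 0.2124 Ω
Seg 3: A = π(d/2)² = π(8.4500e-03 m)² = 2.243e-04 m²
R_3 = (2.49×10^-8)(667)/(2.243e-04) = 0.07404 Ω
R_total = R_1 + R_2 + R_3 = 0.348 Ω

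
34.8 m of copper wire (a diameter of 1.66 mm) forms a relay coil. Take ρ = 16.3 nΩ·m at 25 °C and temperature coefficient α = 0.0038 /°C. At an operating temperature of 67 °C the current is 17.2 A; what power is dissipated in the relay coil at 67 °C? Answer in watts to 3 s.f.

ρ = 16.3 nΩ·m = 1.63×10^-8 Ω·m
A = π(d/2)² = π(8.3000e-04 m)² = 2.164e-06 m²
R₍25₎ = ρL/A = (1.63×10^-8)(34.8)/(2.164e-06) = 0.2621 Ω
R₍67₎ = R₍25₎(1 + αΔT) = 0.2621 × (1 + 0.0038×42) = 0.3039 Ω
P = I²R = (17.2)² × 0.3039 = 89.9 W

89.9 W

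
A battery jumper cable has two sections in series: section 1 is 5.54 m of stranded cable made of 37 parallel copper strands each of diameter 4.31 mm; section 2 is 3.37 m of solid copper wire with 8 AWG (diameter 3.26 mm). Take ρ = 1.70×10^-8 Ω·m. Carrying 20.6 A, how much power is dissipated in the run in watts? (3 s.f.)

2.99 W

Section 1: A_strand = π(2.1550e-03)² = 1.459e-05 m²; R₁ = ρL/(N·A_s) = (1.70×10^-8)(5.54)/(37×1.459e-05) = 1.745×10^-4 Ω
Section 2: A = π(3.26/2 mm)² = π(1.6300e-03 m)² = 8.347e-06 m²
R₂ = (1.70×10^-8)(3.37)/(8.347e-06) = 0.006864 Ω
R = R₁ + R₂ = 0.007038 Ω
P = I²R = (20.6)² × 0.007038 = 2.99 W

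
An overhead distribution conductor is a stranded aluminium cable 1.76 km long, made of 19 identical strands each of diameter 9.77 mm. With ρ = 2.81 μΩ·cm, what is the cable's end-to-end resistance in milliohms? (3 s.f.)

ρ = 2.81 μΩ·cm = 2.81×10^-8 Ω·m
A_strand = π(4.8850e-03 m)² = 7.497e-05 m²
R_strand = ρL/A = (2.81×10^-8)(1760)/(7.497e-05) = 0.6597 Ω
R_total = R_strand/N = 0.6597/19 = 34.7 mΩ

34.7 mΩ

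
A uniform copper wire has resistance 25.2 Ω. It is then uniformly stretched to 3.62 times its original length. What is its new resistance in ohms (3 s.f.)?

330 Ω

Volume constant ⇒ A' = A/k with k = 3.62. R' = ρ(kL)/(A/k) = k²R.
R' = 13.1 × 25.2 = 330 Ω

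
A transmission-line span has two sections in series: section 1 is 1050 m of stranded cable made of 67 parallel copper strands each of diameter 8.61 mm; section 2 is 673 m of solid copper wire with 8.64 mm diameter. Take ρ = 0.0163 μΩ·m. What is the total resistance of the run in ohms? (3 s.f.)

0.191 Ω

ρ = 0.0163 μΩ·m = 1.63×10^-8 Ω·m
Section 1: A_strand = π(4.3050e-03)² = 5.822e-05 m²; R₁ = ρL/(N·A_s) = (1.63×10^-8)(1050)/(67×5.822e-05) = 0.004387 Ω
Section 2: A = π(d/2)² = π(4.3200e-03 m)² = 5.863e-05 m²
R₂ = (1.63×10^-8)(673)/(5.863e-05) = 0.1871 Ω
R = R₁ + R₂ = 0.191 Ω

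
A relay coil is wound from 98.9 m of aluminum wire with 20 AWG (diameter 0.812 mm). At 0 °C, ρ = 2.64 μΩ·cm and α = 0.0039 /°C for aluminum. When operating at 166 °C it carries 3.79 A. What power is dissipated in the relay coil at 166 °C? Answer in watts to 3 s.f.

119 W

ρ = 2.64 μΩ·cm = 2.64×10^-8 Ω·m
A = π(0.812/2 mm)² = π(4.0600e-04 m)² = 5.178e-07 m²
R₍0₎ = ρL/A = (2.64×10^-8)(98.9)/(5.178e-07) = 5.042 Ω
R₍166₎ = R₍0₎(1 + αΔT) = 5.042 × (1 + 0.0039×166) = 8.306 Ω
P = I²R = (3.79)² × 8.306 = 119 W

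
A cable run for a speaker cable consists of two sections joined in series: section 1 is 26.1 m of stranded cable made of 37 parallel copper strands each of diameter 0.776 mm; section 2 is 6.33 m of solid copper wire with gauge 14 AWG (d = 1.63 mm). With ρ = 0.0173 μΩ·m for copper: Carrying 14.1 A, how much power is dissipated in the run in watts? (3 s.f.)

15.6 W

ρ = 0.0173 μΩ·m = 1.73×10^-8 Ω·m
Section 1: A_strand = π(3.8800e-04)² = 4.729e-07 m²; R₁ = ρL/(N·A_s) = (1.73×10^-8)(26.1)/(37×4.729e-07) = 0.0258 Ω
Section 2: A = π(1.63/2 mm)² = π(8.1500e-04 m)² = 2.087e-06 m²
R₂ = (1.73×10^-8)(6.33)/(2.087e-06) = 0.05248 Ω
R = R₁ + R₂ = 0.07828 Ω
P = I²R = (14.1)² × 0.07828 = 15.6 W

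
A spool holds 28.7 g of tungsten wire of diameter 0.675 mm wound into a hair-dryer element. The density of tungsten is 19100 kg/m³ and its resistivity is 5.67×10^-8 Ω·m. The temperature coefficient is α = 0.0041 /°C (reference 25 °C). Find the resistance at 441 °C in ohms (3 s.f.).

A = π(d/2)² = π(3.3750e-04 m)² = 3.5785e-07 m²
L = m/(density·A) = 0.0287/(19100×3.5785e-07) = 4.199 m
R = ρL/A = (5.67×10^-8)(4.199)/(3.5785e-07) = 0.6653 Ω
R(441 °C) = 0.6653 × (1 + 0.0041×416) = 1.80 Ω

1.80 Ω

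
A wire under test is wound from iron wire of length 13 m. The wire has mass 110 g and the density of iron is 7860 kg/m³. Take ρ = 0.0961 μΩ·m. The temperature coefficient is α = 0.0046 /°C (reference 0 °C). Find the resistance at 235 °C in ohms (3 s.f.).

2.41 Ω

ρ = 0.0961 μΩ·m = 9.61×10^-8 Ω·m
A = m/(density·L) = 0.11/(7860×13) = 1.0765e-06 m²
R = ρL/A = (9.61×10^-8)(13)/(1.0765e-06) = 1.16 Ω
R(235 °C) = 1.16 × (1 + 0.0046×235) = 2.41 Ω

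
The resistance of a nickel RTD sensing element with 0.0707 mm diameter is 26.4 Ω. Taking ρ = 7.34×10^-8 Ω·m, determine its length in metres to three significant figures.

A = π(d/2)² = π(3.5350e-05 m)² = 3.926e-09 m²
L = RA/ρ = (26.4)(3.926e-09)/(7.34×10^-8) = 1.41 m

1.41 m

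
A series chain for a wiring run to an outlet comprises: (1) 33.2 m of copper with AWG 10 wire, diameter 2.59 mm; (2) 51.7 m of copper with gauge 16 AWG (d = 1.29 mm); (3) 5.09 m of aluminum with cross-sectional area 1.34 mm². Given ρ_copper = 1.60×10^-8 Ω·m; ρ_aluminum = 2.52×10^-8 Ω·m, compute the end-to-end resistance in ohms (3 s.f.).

Seg 1: A = π(2.59/2 mm)² = π(1.2950e-03 m)² = 5.269e-06 m²
R_1 = (1.60×10^-8)(33.2)/(5.269e-06) = 0.1008 Ω
Seg 2: A = π(1.29/2 mm)² = π(6.4500e-04 m)² = 1.307e-06 m²
R_2 = (1.60×10^-8)(51.7)/(1.307e-06) = 0.6329 Ω
Seg 3: A = 1.34 mm² = 1.340e-06 m²
R_3 = (2.52×10^-8)(5.09)/(1.340e-06) = 0.09572 Ω
R_total = R_1 + R_2 + R_3 = 0.829 Ω

0.829 Ω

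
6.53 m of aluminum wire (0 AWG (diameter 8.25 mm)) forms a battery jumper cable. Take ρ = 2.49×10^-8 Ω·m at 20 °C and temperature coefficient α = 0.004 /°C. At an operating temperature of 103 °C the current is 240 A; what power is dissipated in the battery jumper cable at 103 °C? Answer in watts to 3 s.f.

A = π(8.25/2 mm)² = π(4.1250e-03 m)² = 5.346e-05 m²
R₍20₎ = ρL/A = (2.49×10^-8)(6.53)/(5.346e-05) = 0.003042 Ω
R₍103₎ = R₍20₎(1 + αΔT) = 0.003042 × (1 + 0.004×83) = 0.004052 Ω
P = I²R = (240)² × 0.004052 = 233 W

233 W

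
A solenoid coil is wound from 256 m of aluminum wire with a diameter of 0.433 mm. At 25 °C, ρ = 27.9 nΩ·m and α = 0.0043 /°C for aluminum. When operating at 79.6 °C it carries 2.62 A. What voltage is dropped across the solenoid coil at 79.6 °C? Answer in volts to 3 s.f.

157 V

ρ = 27.9 nΩ·m = 2.79×10^-8 Ω·m
A = π(d/2)² = π(2.1650e-04 m)² = 1.473e-07 m²
R₍25₎ = ρL/A = (2.79×10^-8)(256)/(1.473e-07) = 48.5 Ω
R₍79.6₎ = R₍25₎(1 + αΔT) = 48.5 × (1 + 0.0043×54.6) = 59.89 Ω
V = IR = 2.62 × 59.89 = 157 V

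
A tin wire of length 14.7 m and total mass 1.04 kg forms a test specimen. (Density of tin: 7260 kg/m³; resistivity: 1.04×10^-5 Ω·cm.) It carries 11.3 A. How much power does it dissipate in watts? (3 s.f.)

ρ = 1.04×10^-5 Ω·cm = 1.04×10^-7 Ω·m
A = m/(density·L) = 1.04/(7260×14.7) = 9.7449e-06 m²
R = ρL/A = (1.04×10^-7)(14.7)/(9.7449e-06) = 0.1569 Ω
P = I²R = (11.3)² × 0.1569 = 20.0 W

20.0 W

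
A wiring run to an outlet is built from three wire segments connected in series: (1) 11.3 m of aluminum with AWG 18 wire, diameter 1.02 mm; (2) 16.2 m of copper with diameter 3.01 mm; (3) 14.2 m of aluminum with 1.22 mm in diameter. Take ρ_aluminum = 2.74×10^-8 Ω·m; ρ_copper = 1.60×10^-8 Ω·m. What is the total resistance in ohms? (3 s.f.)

Seg 1: A = π(1.02/2 mm)² = π(5.1000e-04 m)² = 8.171e-07 m²
R_1 = (2.74×10^-8)(11.3)/(8.171e-07) = 0.3789 Ω
Seg 2: A = π(d/2)² = π(1.5050e-03 m)² = 7.116e-06 m²
R_2 = (1.60×10^-8)(16.2)/(7.116e-06) = 0.03643 Ω
Seg 3: A = π(d/2)² = π(6.1000e-04 m)² = 1.169e-06 m²
R_3 = (2.74×10^-8)(14.2)/(1.169e-06) = 0.3328 Ω
R_total = R_1 + R_2 + R_3 = 0.748 Ω

0.748 Ω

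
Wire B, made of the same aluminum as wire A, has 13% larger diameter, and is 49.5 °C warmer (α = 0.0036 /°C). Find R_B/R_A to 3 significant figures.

0.923

R ∝ ρL/d² with ρ ∝ (1+αΔT), so R_B/R_A = (1 + 13/100)⁻² × (1 + 0.0036×49.5)
= 0.7832 × 1.178 = 0.923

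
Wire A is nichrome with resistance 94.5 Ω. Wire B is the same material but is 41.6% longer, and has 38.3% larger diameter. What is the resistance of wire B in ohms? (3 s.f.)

R ∝ L/d², so R_B/R_A = (1 + 41.6/100) × (1 + 38.3/100)⁻²
= 1.416 × 0.5228 = 0.7403
R_B = 0.7403 × 94.5 = 70.0 Ω

70.0 Ω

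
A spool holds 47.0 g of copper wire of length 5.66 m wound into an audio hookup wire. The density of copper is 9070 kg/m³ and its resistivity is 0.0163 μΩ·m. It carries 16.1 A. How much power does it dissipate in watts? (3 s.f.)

ρ = 0.0163 μΩ·m = 1.63×10^-8 Ω·m
A = m/(density·L) = 0.047/(9070×5.66) = 9.1553e-07 m²
R = ρL/A = (1.63×10^-8)(5.66)/(9.1553e-07) = 0.1008 Ω
P = I²R = (16.1)² × 0.1008 = 26.1 W

26.1 W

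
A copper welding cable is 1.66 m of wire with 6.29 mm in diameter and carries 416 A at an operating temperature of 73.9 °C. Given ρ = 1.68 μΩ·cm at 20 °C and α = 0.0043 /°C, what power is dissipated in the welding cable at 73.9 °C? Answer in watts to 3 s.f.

191 W

ρ = 1.68 μΩ·cm = 1.68×10^-8 Ω·m
A = π(d/2)² = π(3.1450e-03 m)² = 3.107e-05 m²
R₍20₎ = ρL/A = (1.68×10^-8)(1.66)/(3.107e-05) = 8.975×10^-4 Ω
R₍73.9₎ = R₍20₎(1 + αΔT) = 8.975×10^-4 × (1 + 0.0043×53.9) = 0.001105 Ω
P = I²R = (416)² × 0.001105 = 191 W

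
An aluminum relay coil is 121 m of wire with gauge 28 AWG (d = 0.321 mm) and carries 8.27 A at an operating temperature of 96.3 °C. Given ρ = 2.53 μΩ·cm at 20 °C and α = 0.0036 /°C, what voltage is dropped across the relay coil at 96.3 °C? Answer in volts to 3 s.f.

399 V

ρ = 2.53 μΩ·cm = 2.53×10^-8 Ω·m
A = π(0.321/2 mm)² = π(1.6050e-04 m)² = 8.093e-08 m²
R₍20₎ = ρL/A = (2.53×10^-8)(121)/(8.093e-08) = 37.83 Ω
R₍96.3₎ = R₍20₎(1 + αΔT) = 37.83 × (1 + 0.0036×76.3) = 48.22 Ω
V = IR = 8.27 × 48.22 = 399 V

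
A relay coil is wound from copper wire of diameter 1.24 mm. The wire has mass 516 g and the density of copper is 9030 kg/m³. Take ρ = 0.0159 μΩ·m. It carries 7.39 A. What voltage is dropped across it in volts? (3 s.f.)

4.60 V

ρ = 0.0159 μΩ·m = 1.59×10^-8 Ω·m
A = π(d/2)² = π(6.2000e-04 m)² = 1.2076e-06 m²
L = m/(density·A) = 0.516/(9030×1.2076e-06) = 47.32 m
R = ρL/A = (1.59×10^-8)(47.32)/(1.2076e-06) = 0.623 Ω
V = IR = 7.39 × 0.623 = 4.60 V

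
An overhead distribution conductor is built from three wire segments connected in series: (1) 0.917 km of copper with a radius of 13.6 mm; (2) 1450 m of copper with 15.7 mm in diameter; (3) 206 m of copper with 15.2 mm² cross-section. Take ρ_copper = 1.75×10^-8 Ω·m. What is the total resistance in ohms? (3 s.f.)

Seg 1: A = πr² = π(1.3600e-02 m)² = 5.811e-04 m²
R_1 = (1.75×10^-8)(917)/(5.811e-04) = 0.02762 Ω
Seg 2: A = π(d/2)² = π(7.8500e-03 m)² = 1.936e-04 m²
R_2 = (1.75×10^-8)(1450)/(1.936e-04) = 0.1311 Ω
Seg 3: A = 15.2 mm² = 1.520e-05 m²
R_3 = (1.75×10^-8)(206)/(1.520e-05) = 0.2372 Ω
R_total = R_1 + R_2 + R_3 = 0.396 Ω

0.396 Ω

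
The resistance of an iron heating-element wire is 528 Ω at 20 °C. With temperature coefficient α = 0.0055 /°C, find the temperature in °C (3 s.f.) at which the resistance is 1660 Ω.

410 °C

R = R₀(1 + α(T − T₀)) ⇒ T = T₀ + (R/R₀ − 1)/α
T = 20 + (1660/528 − 1)/0.0055 = 20 + (2.144)/0.0055 = 410 °C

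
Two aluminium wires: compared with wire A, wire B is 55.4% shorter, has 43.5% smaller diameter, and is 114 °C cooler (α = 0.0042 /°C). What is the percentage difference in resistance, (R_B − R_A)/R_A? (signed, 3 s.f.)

R ∝ ρL/d² with ρ ∝ (1+αΔT), so R_B/R_A = (1 − 55.4/100) × (1 − 43.5/100)⁻² × (1 − 0.0042×114)
= 0.446 × 3.133 × 0.5212 = 0.7282
(R_B − R_A)/R_A = 0.7282 − 1 = -27.2%

-27.2%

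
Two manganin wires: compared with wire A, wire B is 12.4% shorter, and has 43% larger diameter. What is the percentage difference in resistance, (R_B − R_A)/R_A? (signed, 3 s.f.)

R ∝ L/d², so R_B/R_A = (1 − 12.4/100) × (1 + 43/100)⁻²
= 0.876 × 0.489 = 0.4284
(R_B − R_A)/R_A = 0.4284 − 1 = -57.2%

-57.2%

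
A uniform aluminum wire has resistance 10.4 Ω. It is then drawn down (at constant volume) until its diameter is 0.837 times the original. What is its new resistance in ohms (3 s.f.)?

Volume constant ⇒ L' = L/r² with r = 0.837. R' = ρL'/A' = ρ(L/r²)/(πr²d₀²/4) = R/r⁴.
R' = 2.038 × 10.4 = 21.2 Ω

21.2 Ω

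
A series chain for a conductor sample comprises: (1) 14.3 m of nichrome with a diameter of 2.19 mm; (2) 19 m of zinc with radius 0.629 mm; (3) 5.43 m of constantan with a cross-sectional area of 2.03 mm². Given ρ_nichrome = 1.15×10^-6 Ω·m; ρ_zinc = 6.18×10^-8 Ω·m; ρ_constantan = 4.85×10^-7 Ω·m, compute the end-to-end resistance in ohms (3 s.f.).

6.61 Ω

Seg 1: A = π(d/2)² = π(1.0950e-03 m)² = 3.767e-06 m²
R_1 = (1.15×10^-6)(14.3)/(3.767e-06) = 4.366 Ω
Seg 2: A = πr² = π(6.2900e-04 m)² = 1.243e-06 m²
R_2 = (6.18×10^-8)(19)/(1.243e-06) = 0.9447 Ω
Seg 3: A = 2.03 mm² = 2.030e-06 m²
R_3 = (4.85×10^-7)(5.43)/(2.030e-06) = 1.297 Ω
R_total = R_1 + R_2 + R_3 = 6.61 Ω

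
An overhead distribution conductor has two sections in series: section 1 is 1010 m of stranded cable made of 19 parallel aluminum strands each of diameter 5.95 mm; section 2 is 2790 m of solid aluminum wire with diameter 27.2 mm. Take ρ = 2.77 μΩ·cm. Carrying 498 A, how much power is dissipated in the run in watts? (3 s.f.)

46100 W

ρ = 2.77 μΩ·cm = 2.77×10^-8 Ω·m
Section 1: A_strand = π(2.9750e-03)² = 2.781e-05 m²; R₁ = ρL/(N·A_s) = (2.77×10^-8)(1010)/(19×2.781e-05) = 0.05296 Ω
Section 2: A = π(d/2)² = π(1.3600e-02 m)² = 5.811e-04 m²
R₂ = (2.77×10^-8)(2790)/(5.811e-04) = 0.133 Ω
R = R₁ + R₂ = 0.186 Ω
P = I²R = (498)² × 0.186 = 46100 W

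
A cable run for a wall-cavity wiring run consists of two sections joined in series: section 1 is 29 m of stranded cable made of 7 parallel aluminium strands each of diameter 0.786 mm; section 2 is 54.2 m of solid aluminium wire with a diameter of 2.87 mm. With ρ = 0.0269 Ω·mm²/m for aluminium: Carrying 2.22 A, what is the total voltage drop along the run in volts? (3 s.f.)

ρ = 0.0269 Ω·mm²/m = 2.69×10^-8 Ω·m
Section 1: A_strand = π(3.9300e-04)² = 4.852e-07 m²; R₁ = ρL/(N·A_s) = (2.69×10^-8)(29)/(7×4.852e-07) = 0.2297 Ω
Section 2: A = π(d/2)² = π(1.4350e-03 m)² = 6.469e-06 m²
R₂ = (2.69×10^-8)(54.2)/(6.469e-06) = 0.2254 Ω
R = R₁ + R₂ = 0.455 Ω
V = IR = 2.22 × 0.455 = 1.01 V

1.01 V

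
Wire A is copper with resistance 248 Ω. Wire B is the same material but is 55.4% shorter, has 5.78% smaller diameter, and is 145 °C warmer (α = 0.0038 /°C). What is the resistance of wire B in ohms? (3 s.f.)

R ∝ ρL/d² with ρ ∝ (1+αΔT), so R_B/R_A = (1 − 55.4/100) × (1 − 5.78/100)⁻² × (1 + 0.0038×145)
= 0.446 × 1.127 × 1.551 = 0.7792
R_B = 0.7792 × 248 = 193 Ω

193 Ω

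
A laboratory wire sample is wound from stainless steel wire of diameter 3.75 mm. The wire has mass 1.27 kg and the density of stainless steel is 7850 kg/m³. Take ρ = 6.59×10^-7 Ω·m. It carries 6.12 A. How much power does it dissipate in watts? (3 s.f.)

32.7 W

A = π(d/2)² = π(1.8750e-03 m)² = 1.1045e-05 m²
L = m/(density·A) = 1.27/(7850×1.1045e-05) = 14.65 m
R = ρL/A = (6.59×10^-7)(14.65)/(1.1045e-05) = 0.874 Ω
P = I²R = (6.12)² × 0.874 = 32.7 W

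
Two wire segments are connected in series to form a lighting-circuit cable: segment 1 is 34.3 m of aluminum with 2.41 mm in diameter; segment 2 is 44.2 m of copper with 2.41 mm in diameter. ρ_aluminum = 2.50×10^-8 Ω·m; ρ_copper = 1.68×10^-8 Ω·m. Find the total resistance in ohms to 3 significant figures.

Segment 1: A = π(d/2)² = π(1.2050e-03 m)² = 4.562e-06 m²
R₁ = ρL/A = (2.50×10^-8)(34.3)/(4.562e-06) = 0.188 Ω
R₂ = (1.68×10^-8)(44.2)/(4.562e-06) = 0.1628 Ω
R = R₁ + R₂ = 0.351 Ω

0.351 Ω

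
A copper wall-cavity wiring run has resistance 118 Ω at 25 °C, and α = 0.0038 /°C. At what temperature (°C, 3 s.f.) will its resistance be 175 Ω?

R = R₀(1 + α(T − T₀)) ⇒ T = T₀ + (R/R₀ − 1)/α
T = 25 + (175/118 − 1)/0.0038 = 25 + (0.4831)/0.0038 = 152 °C

152 °C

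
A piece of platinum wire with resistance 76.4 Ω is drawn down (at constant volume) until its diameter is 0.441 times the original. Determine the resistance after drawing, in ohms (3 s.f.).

2020 Ω

Volume constant ⇒ L' = L/r² with r = 0.441. R' = ρL'/A' = ρ(L/r²)/(πr²d₀²/4) = R/r⁴.
R' = 26.44 × 76.4 = 2020 Ω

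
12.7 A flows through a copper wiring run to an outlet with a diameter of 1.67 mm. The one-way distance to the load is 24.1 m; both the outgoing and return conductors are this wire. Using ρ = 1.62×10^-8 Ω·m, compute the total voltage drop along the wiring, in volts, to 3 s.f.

A = π(d/2)² = π(8.3500e-04 m)² = 2.190e-06 m²
Total conductor length (both ways) L = 2 × 24.1 = 48.2 m
R = ρL/A = (1.62×10^-8)(48.2)/(2.190e-06) = 0.3565 Ω
V = IR = 12.7 × 0.3565 = 4.53 V

4.53 V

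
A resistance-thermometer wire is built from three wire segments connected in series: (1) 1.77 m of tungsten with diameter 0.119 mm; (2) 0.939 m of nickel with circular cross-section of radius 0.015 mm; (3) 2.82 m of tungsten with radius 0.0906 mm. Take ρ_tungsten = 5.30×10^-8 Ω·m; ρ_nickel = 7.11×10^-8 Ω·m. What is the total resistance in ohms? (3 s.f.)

109 Ω

Seg 1: A = π(d/2)² = π(5.9500e-05 m)² = 1.112e-08 m²
R_1 = (5.30×10^-8)(1.77)/(1.112e-08) = 8.435 Ω
Seg 2: A = πr² = π(1.5000e-05 m)² = 7.069e-10 m²
R_2 = (7.11×10^-8)(0.939)/(7.069e-10) = 94.45 Ω
Seg 3: A = πr² = π(9.0600e-05 m)² = 2.579e-08 m²
R_3 = (5.30×10^-8)(2.82)/(2.579e-08) = 5.796 Ω
R_total = R_1 + R_2 + R_3 = 109 Ω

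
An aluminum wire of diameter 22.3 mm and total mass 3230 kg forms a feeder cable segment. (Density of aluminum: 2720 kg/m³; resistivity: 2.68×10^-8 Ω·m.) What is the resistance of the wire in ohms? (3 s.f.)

A = π(d/2)² = π(1.1150e-02 m)² = 3.9057e-04 m²
L = m/(density·A) = 3230/(2720×3.9057e-04) = 3040 m
R = ρL/A = (2.68×10^-8)(3040)/(3.9057e-04) = 0.209 Ω

0.209 Ω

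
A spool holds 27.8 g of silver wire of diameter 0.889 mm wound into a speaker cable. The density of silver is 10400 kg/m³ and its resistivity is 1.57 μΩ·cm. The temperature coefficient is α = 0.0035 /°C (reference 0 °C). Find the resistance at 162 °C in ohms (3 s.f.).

ρ = 1.57 μΩ·cm = 1.57×10^-8 Ω·m
A = π(d/2)² = π(4.4450e-04 m)² = 6.2072e-07 m²
L = m/(density·A) = 0.0278/(10400×6.2072e-07) = 4.306 m
R = ρL/A = (1.57×10^-8)(4.306)/(6.2072e-07) = 0.1089 Ω
R(162 °C) = 0.1089 × (1 + 0.0035×162) = 0.171 Ω

0.171 Ω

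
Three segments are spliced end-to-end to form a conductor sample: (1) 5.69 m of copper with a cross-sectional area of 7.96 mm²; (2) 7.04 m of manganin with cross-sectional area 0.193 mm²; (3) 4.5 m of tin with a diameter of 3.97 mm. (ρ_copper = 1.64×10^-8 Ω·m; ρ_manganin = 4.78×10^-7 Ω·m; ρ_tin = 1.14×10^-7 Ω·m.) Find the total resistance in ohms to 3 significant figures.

17.5 Ω

Seg 1: A = 7.96 mm² = 7.960e-06 m²
R_1 = (1.64×10^-8)(5.69)/(7.960e-06) = 0.01172 Ω
Seg 2: A = 0.193 mm² = 1.930e-07 m²
R_2 = (4.78×10^-7)(7.04)/(1.930e-07) = 17.44 Ω
Seg 3: A = π(d/2)² = π(1.9850e-03 m)² = 1.238e-05 m²
R_3 = (1.14×10^-7)(4.5)/(1.238e-05) = 0.04144 Ω
R_total = R_1 + R_2 + R_3 = 17.5 Ω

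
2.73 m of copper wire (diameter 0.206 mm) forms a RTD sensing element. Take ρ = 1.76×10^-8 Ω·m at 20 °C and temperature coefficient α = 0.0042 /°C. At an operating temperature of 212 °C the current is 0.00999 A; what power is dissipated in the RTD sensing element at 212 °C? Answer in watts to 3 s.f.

2.60×10^-4 W

A = π(d/2)² = π(1.0300e-04 m)² = 3.333e-08 m²
R₍20₎ = ρL/A = (1.76×10^-8)(2.73)/(3.333e-08) = 1.442 Ω
R₍212₎ = R₍20₎(1 + αΔT) = 1.442 × (1 + 0.0042×192) = 2.604 Ω
P = I²R = (0.00999)² × 2.604 = 2.60×10^-4 W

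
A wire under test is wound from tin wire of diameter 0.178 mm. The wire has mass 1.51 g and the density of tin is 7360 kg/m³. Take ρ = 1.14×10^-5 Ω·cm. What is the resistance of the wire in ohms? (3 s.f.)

ρ = 1.14×10^-5 Ω·cm = 1.14×10^-7 Ω·m
A = π(d/2)² = π(8.9000e-05 m)² = 2.4885e-08 m²
L = m/(density·A) = 0.00151/(7360×2.4885e-08) = 8.245 m
R = ρL/A = (1.14×10^-7)(8.245)/(2.4885e-08) = 37.8 Ω

37.8 Ω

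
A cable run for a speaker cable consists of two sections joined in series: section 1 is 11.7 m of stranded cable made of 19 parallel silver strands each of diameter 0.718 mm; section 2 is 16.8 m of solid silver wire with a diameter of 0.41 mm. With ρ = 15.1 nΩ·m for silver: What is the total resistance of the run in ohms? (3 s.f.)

1.94 Ω

ρ = 15.1 nΩ·m = 1.51×10^-8 Ω·m
Section 1: A_strand = π(3.5900e-04)² = 4.049e-07 m²; R₁ = ρL/(N·A_s) = (1.51×10^-8)(11.7)/(19×4.049e-07) = 0.02297 Ω
Section 2: A = π(d/2)² = π(2.0500e-04 m)² = 1.320e-07 m²
R₂ = (1.51×10^-8)(16.8)/(1.320e-07) = 1.921 Ω
R = R₁ + R₂ = 1.94 Ω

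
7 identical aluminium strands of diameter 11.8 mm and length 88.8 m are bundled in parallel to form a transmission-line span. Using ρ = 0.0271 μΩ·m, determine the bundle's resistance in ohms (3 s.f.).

ρ = 0.0271 μΩ·m = 2.71×10^-8 Ω·m
A_strand = π(5.9000e-03 m)² = 1.094e-04 m²
R_strand = ρL/A = (2.71×10^-8)(88.8)/(1.094e-04) = 0.02201 Ω
R_total = R_strand/N = 0.02201/7 = 0.00314 Ω

0.00314 Ω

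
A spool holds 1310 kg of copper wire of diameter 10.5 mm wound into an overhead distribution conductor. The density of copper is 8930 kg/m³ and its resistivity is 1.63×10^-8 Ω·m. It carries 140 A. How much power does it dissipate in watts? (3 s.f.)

6250 W

A = π(d/2)² = π(5.2500e-03 m)² = 8.6590e-05 m²
L = m/(density·A) = 1310/(8930×8.6590e-05) = 1694 m
R = ρL/A = (1.63×10^-8)(1694)/(8.6590e-05) = 0.3189 Ω
P = I²R = (140)² × 0.3189 = 6250 W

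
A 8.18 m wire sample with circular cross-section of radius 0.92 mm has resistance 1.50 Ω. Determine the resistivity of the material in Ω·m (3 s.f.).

A = πr² = π(9.2000e-04 m)² = 2.659e-06 m²
ρ = RA/L = (1.5)(2.659e-06)/(8.18) = 4.88×10^-7 Ω·m

4.88×10^-7 Ω·m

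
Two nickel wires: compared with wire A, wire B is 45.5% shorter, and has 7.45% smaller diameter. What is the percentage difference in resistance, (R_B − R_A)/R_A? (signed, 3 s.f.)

R ∝ L/d², so R_B/R_A = (1 − 45.5/100) × (1 − 7.45/100)⁻²
= 0.545 × 1.167 = 0.6363
(R_B − R_A)/R_A = 0.6363 − 1 = -36.4%

-36.4%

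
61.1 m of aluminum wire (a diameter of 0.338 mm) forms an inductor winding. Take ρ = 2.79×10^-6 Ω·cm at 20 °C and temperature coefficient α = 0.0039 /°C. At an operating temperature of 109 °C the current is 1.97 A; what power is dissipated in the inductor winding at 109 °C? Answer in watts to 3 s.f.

99.3 W

ρ = 2.79×10^-6 Ω·cm = 2.79×10^-8 Ω·m
A = π(d/2)² = π(1.6900e-04 m)² = 8.973e-08 m²
R₍20₎ = ρL/A = (2.79×10^-8)(61.1)/(8.973e-08) = 19 Ω
R₍109₎ = R₍20₎(1 + αΔT) = 19 × (1 + 0.0039×89) = 25.59 Ω
P = I²R = (1.97)² × 25.59 = 99.3 W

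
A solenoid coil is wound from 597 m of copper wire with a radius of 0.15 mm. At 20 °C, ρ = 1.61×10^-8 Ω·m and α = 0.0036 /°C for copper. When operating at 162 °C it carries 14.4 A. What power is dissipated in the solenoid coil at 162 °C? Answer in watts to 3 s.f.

42600 W

A = πr² = π(1.5000e-04 m)² = 7.069e-08 m²
R₍20₎ = ρL/A = (1.61×10^-8)(597)/(7.069e-08) = 136 Ω
R₍162₎ = R₍20₎(1 + αΔT) = 136 × (1 + 0.0036×142) = 205.5 Ω
P = I²R = (14.4)² × 205.5 = 42600 W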